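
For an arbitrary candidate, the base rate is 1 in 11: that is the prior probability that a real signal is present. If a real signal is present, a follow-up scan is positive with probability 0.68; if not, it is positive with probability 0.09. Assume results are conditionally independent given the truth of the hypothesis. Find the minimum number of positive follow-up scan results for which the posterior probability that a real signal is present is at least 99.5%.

Prior odds = (1/11)/(10/11) = 0.1.
Likelihood ratio of a positive = 0.68/0.09 = 68/9.
Target posterior odds = 0.995/0.005 = 199.
Need 0.1 × (68/9)ⁿ ≥ 199, i.e. (68/9)ⁿ ≥ 1990.
(68/9)³ = 314432/729 falls short of 1990 but (68/9)⁴ = 21381376/6561 reaches it, so n = 4.

4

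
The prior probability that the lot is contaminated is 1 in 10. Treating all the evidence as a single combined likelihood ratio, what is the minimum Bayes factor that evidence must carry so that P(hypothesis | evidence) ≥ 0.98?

441

Prior odds = 0.1/0.9 = 1/9.
Target odds = 0.98/0.02 = 49.
Required Bayes factor = 49 ÷ (1/9) = 441.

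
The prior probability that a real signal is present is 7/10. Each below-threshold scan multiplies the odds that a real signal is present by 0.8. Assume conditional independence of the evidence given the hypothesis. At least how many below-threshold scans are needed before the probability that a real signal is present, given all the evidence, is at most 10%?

14

Prior odds = 0.7/0.3 = 7/3.
Likelihood ratio per below-threshold scan = 0.8.
Target posterior odds = 0.1/0.9 = 1/9.
Need (7/3) × 0.8ⁿ ≤ 1/9, i.e. 0.8ⁿ ≤ 1/21.
0.8¹³ ≈0.0549756 is still above 1/21 but 0.8¹⁴ ≈0.0439805 is at or below it, so n = 14.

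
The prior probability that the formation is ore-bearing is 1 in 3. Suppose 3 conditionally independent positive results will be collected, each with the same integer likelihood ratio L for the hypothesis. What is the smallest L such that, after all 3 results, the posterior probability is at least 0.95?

Prior odds = (1/3)/(2/3) = 0.5.
Target odds = 0.95/0.05 = 19.
Need L³ ≥ 19 ÷ 0.5 = 38.
3³ = 27 < 38 ≤ 64 = 4³, so L = 4.

4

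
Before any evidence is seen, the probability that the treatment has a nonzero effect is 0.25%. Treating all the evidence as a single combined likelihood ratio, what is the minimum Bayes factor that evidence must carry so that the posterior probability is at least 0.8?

1596

Prior odds = 0.0025/0.9975 = 1/399.
Target odds = 0.8/0.2 = 4.
Required Bayes factor = 4 ÷ (1/399) = 1596.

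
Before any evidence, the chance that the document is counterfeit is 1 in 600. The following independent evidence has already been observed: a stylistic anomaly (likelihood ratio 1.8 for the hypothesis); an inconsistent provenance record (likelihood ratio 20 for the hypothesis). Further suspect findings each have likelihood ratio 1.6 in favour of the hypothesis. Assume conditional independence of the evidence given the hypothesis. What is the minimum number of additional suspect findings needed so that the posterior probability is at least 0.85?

10

Prior odds = (1/600)/(599/600) = 1/599.
Combined Bayes factor of the evidence already in hand = 1.8 × 20 = 36.
Odds after that evidence = (1/599) × 36 = 36/599.
Target odds = 0.85/0.15 = 17/3.
Need 1.6ⁿ ≥ 17/3 ÷ (36/599) = 10183/108.
1.6⁹ = 134217728/1953125 falls short of 10183/108 but 1.6¹⁰ ≈109.951 reaches it, so n = 10.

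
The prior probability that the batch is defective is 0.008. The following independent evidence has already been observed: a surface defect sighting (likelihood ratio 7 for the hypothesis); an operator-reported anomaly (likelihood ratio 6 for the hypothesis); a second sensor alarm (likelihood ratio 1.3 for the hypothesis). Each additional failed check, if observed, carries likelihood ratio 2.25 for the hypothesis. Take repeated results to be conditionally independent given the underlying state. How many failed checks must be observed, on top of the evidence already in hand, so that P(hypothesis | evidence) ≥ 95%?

Prior odds = 0.008/0.992 = 1/124.
Combined Bayes factor of the evidence already in hand = 7 × 6 × 1.3 = 54.6.
Odds after that evidence = (1/124) × 54.6 = 273/620.
Target odds = 0.95/0.05 = 19.
Need 2.25ⁿ ≥ 19 ÷ (273/620) = 11780/273.
2.25⁴ = 25.62890625 falls short of 11780/273 but 2.25⁵ = 59049/1024 reaches it, so n = 5.

5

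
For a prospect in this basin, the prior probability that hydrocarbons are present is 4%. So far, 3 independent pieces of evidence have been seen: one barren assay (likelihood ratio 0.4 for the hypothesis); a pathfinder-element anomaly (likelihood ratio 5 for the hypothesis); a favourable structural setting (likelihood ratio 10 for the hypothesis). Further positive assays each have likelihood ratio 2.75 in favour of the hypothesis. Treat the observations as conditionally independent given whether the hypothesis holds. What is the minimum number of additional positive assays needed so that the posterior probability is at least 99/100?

5

Prior odds = 0.04/0.96 = 1/24.
Combined Bayes factor of the evidence already in hand = 0.4 × 5 × 10 = 20.
Odds after that evidence = (1/24) × 20 = 5/6.
Target odds = 0.99/0.01 = 99.
Need 2.75ⁿ ≥ 99 ÷ (5/6) = 118.8.
2.75⁴ = 57.19140625 falls short of 118.8 but 2.75⁵ = 161051/1024 reaches it, so n = 5.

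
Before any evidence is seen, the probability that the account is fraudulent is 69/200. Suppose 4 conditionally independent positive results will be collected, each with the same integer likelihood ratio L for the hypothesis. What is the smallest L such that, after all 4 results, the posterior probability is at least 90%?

3

Prior odds = 0.345/0.655 = 69/131.
Target odds = 0.9/0.1 = 9.
Need L⁴ ≥ 9 ÷ (69/131) = 393/23.
2⁴ = 16 < 393/23 ≤ 81 = 3⁴, so L = 3.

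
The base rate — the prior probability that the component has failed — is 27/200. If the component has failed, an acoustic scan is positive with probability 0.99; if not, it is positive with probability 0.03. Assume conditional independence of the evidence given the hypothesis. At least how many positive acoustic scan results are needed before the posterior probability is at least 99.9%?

Prior odds: 0.135 ÷ 0.865 = 27/173.
Likelihood ratio of a positive = 0.99/0.03 = 33.
Target posterior odds = 0.999/0.001 = 999.
Require 33ⁿ ≥ 999 ÷ (27/173) = 6401.
33² = 1089 falls short of 6401 but 33³ = 35937 reaches it, so n = 3.

3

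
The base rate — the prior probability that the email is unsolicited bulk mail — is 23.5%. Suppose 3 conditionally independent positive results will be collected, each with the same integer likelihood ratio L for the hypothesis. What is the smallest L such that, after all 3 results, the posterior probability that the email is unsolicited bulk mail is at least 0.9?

Prior odds = 0.235/0.765 = 47/153.
Target odds = 0.9/0.1 = 9.
Need L³ ≥ 9 ÷ (47/153) = 1377/47.
3³ = 27 < 1377/47 ≤ 64 = 4³, so L = 4.

4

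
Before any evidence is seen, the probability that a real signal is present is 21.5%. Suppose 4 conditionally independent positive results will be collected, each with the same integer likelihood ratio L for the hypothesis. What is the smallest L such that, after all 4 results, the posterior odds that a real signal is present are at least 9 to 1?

3

Prior odds = 0.215/0.785 = 43/157.
Target odds = 9.
Need L⁴ ≥ 9 ÷ (43/157) = 1413/43.
2⁴ = 16 < 1413/43 ≤ 81 = 3⁴, so L = 3.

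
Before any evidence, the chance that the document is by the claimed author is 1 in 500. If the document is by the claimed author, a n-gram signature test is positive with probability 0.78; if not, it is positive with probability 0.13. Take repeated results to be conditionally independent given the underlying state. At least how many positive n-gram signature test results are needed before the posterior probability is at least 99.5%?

7

Prior odds = 0.002/0.998 = 1/499.
Likelihood ratio of a positive = 0.78/0.13 = 6.
Target odds: 0.995 ÷ 0.005 = 199.
Need (1/499) × 6ⁿ ≥ 199, i.e. 6ⁿ ≥ 99301.
6⁶ = 46656 falls short of 99301 but 6⁷ = 279936 reaches it, so n = 7.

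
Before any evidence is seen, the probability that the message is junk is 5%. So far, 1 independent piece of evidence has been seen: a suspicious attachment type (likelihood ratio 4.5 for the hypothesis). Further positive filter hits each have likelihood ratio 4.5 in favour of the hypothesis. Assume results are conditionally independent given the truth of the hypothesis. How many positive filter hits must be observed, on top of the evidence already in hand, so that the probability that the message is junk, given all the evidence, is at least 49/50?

Prior odds = 0.05/0.95 = 1/19.
Bayes factor of the evidence already in hand = 4.5.
Odds after that evidence = (1/19) × 4.5 = 9/38.
Target odds = 0.98/0.02 = 49.
Need 4.5ⁿ ≥ 49 ÷ (9/38) = 1862/9.
4.5³ = 91.125 falls short of 1862/9 but 4.5⁴ = 410.0625 reaches it, so n = 4.

4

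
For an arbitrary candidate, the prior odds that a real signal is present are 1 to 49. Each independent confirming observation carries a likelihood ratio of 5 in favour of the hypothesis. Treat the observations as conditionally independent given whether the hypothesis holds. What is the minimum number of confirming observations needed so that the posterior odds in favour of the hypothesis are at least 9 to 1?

4

Prior odds = 1/49.
Likelihood ratio per confirming observation = 5.
Target odds = 9.
Require 5ⁿ ≥ 9 ÷ (1/49) = 441.
5³ = 125 falls short of 441 but 5⁴ = 625 reaches it, so n = 4.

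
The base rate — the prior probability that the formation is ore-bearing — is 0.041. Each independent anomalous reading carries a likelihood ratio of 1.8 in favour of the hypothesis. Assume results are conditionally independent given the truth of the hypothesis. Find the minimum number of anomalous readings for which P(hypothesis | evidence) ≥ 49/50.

Prior odds: 0.041 ÷ 0.959 = 41/959.
Likelihood ratio per anomalous reading = 1.8.
Target posterior odds = 0.98/0.02 = 49.
Need (41/959) × 1.8ⁿ ≥ 49, i.e. 1.8ⁿ ≥ 46991/41.
1.8¹¹ ≈642.684 falls short of 46991/41 but 1.8¹² ≈1156.83 reaches it, so n = 12.

12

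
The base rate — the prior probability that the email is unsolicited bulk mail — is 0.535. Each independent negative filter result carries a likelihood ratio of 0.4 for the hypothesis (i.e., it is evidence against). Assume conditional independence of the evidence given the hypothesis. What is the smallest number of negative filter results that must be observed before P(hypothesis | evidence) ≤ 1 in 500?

Prior odds = 0.535/0.465 = 107/93.
Likelihood ratio per negative filter result = 0.4.
Target odds: 0.002 ÷ 0.998 = 1/499.
Require 0.4ⁿ ≤ 1/499 ÷ (107/93) = 93/53393.
0.4⁶ = 64/15625 is still above 93/53393 but 0.4⁷ = 128/78125 is at or below it, so n = 7.

7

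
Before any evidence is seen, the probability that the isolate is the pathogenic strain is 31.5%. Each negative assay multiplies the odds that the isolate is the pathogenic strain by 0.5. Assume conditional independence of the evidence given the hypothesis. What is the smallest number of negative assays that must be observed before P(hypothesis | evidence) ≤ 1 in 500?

Prior odds = 0.315/0.685 = 63/137.
Likelihood ratio per negative assay = 0.5.
Target posterior odds = 0.002/0.998 = 1/499.
Require 0.5ⁿ ≤ 1/499 ÷ (63/137) = 137/31437.
0.5⁷ = 0.0078125 is still above 137/31437 but 0.5⁸ = 0.00390625 is at or below it, so n = 8.

8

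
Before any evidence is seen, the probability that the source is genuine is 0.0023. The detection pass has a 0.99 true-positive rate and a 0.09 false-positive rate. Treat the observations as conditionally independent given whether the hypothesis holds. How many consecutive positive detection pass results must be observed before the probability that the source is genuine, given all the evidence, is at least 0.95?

4

Prior odds = 0.0023/0.9977 = 23/9977.
Likelihood ratio of a positive result = 0.99/0.09 = 11.
Target odds: 0.95 ÷ 0.05 = 19.
Require 11ⁿ ≥ 19 ÷ (23/9977) = 189563/23.
11³ = 1331 falls short of 189563/23 but 11⁴ = 14641 reaches it, so n = 4.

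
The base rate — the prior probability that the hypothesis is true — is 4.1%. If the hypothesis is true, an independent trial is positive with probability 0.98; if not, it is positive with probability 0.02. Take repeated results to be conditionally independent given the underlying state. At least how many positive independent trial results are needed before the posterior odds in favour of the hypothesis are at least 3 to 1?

2

Prior odds = 0.041/0.959 = 41/959.
Likelihood ratio of a positive = 0.98/0.02 = 49.
Target odds = 3.
Need (41/959) × 49ⁿ ≥ 3, i.e. 49ⁿ ≥ 2877/41.
49¹ = 49 falls short of 2877/41 but 49² = 2401 reaches it, so n = 2.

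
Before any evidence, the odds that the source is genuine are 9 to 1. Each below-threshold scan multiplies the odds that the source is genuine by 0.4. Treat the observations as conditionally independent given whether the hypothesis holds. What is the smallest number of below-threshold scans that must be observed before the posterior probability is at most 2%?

7

Prior odds = 9.
Likelihood ratio per below-threshold scan = 0.4.
Target posterior odds = 0.02/0.98 = 1/49.
Require 0.4ⁿ ≤ 1/49 ÷ 9 = 1/441.
0.4⁶ = 64/15625 is still above 1/441 but 0.4⁷ = 128/78125 is at or below it, so n = 7.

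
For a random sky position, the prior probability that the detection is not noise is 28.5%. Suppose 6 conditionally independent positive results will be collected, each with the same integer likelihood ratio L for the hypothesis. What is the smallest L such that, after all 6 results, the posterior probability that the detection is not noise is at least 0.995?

3

Prior odds = 0.285/0.715 = 57/143.
Target odds = 0.995/0.005 = 199.
Need L⁶ ≥ 199 ÷ (57/143) = 28457/57.
2⁶ = 64 < 28457/57 ≤ 729 = 3⁶, so L = 3.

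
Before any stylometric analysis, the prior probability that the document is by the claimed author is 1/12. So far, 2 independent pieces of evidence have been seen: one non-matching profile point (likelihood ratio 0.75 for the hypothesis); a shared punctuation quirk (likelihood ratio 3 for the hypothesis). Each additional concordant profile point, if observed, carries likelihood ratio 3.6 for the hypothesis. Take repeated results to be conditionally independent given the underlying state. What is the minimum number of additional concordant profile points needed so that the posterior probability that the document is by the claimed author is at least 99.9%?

7

Prior odds = (1/12)/(11/12) = 1/11.
Combined Bayes factor of the evidence already in hand = 0.75 × 3 = 2.25.
Odds after that evidence = (1/11) × 2.25 = 9/44.
Target odds = 0.999/0.001 = 999.
Need 3.6ⁿ ≥ 999 ÷ (9/44) = 4884.
3.6⁶ = 34012224/15625 falls short of 4884 but 3.6⁷ = 612220032/78125 reaches it, so n = 7.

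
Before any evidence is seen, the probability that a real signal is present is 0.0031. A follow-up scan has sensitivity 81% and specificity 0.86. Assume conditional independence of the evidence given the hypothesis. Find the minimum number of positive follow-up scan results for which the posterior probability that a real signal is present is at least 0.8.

Prior odds: 0.0031 ÷ 0.9969 = 31/9969.
False-positive rate = 1 − 0.86 = 0.14; likelihood ratio of a positive = 0.81/0.14 = 81/14.
Target posterior odds = 0.8/0.2 = 4.
Require (81/14)ⁿ ≥ 4 ÷ (31/9969) = 39876/31.
(81/14)⁴ = 43046721/38416 falls short of 39876/31 but (81/14)⁵ ≈6483.13 reaches it, so n = 5.

5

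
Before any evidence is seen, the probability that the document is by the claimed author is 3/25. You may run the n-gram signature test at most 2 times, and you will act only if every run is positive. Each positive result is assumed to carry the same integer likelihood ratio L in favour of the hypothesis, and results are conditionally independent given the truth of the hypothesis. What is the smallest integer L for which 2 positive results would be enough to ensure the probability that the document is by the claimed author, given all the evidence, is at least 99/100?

Prior odds = 0.12/0.88 = 3/22.
Target odds = 0.99/0.01 = 99.
Need L² ≥ 99 ÷ (3/22) = 726.
26² = 676 < 726 ≤ 729 = 27², so L = 27.

27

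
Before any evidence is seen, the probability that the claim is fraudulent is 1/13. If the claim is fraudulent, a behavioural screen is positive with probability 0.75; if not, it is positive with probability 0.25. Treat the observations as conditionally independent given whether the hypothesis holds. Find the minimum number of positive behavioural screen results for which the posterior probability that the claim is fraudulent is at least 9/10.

Prior odds: (1/13) ÷ (12/13) = 1/12.
Likelihood ratio of a positive = 0.75/0.25 = 3.
Target odds: 0.9 ÷ 0.1 = 9.
Need (1/12) × 3ⁿ ≥ 9, i.e. 3ⁿ ≥ 108.
3⁴ = 81 falls short of 108 but 3⁵ = 243 reaches it, so n = 5.

5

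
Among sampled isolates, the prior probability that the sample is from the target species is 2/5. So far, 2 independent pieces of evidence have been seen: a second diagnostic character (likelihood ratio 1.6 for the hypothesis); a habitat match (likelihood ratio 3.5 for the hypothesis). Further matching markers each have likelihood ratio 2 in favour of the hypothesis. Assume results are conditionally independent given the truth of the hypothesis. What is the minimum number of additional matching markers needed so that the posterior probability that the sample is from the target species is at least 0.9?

Prior odds = 0.4/0.6 = 2/3.
Combined Bayes factor of the evidence already in hand = 1.6 × 3.5 = 5.6.
Odds after that evidence = (2/3) × 5.6 = 56/15.
Target odds = 0.9/0.1 = 9.
Need 2ⁿ ≥ 9 ÷ (56/15) = 135/56.
2¹ = 2 falls short of 135/56 but 2² = 4 reaches it, so n = 2.

2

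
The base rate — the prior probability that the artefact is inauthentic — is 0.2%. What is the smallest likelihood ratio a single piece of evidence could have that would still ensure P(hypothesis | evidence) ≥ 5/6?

Prior odds = 0.002/0.998 = 1/499.
Target odds = (5/6)/(1/6) = 5.
Required Bayes factor = 5 ÷ (1/499) = 2495.

2495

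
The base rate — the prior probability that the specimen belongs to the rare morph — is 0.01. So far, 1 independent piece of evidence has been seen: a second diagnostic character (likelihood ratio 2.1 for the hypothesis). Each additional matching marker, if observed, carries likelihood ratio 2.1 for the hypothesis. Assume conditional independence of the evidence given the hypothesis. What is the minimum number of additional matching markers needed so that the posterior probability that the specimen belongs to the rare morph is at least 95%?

Prior odds = 0.01/0.99 = 1/99.
Bayes factor of the evidence already in hand = 2.1.
Odds after that evidence = (1/99) × 2.1 = 7/330.
Target odds = 0.95/0.05 = 19.
Need 2.1ⁿ ≥ 19 ÷ (7/330) = 6270/7.
2.1⁹ ≈794.28 falls short of 6270/7 but 2.1¹⁰ ≈1667.99 reaches it, so n = 10.

10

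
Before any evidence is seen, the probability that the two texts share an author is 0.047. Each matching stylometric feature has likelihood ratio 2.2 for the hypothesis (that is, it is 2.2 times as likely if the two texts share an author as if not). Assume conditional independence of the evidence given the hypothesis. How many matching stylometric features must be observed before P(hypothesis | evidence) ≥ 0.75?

6

Prior odds = 0.047/0.953 = 47/953.
Likelihood ratio per matching stylometric feature = 2.2.
Target posterior odds = 0.75/0.25 = 3.
Require 2.2ⁿ ≥ 3 ÷ (47/953) = 2859/47.
2.2⁵ = 51.53632 falls short of 2859/47 but 2.2⁶ = 1771561/15625 reaches it, so n = 6.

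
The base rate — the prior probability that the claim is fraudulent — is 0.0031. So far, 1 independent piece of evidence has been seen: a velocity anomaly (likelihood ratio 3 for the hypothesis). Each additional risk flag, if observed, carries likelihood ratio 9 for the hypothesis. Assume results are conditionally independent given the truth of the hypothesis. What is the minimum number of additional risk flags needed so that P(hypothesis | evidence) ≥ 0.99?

Prior odds = 0.0031/0.9969 = 31/9969.
Bayes factor of the evidence already in hand = 3.
Odds after that evidence = (31/9969) × 3 = 31/3323.
Target odds = 0.99/0.01 = 99.
Need 9ⁿ ≥ 99 ÷ (31/3323) = 328977/31.
9⁴ = 6561 falls short of 328977/31 but 9⁵ = 59049 reaches it, so n = 5.

5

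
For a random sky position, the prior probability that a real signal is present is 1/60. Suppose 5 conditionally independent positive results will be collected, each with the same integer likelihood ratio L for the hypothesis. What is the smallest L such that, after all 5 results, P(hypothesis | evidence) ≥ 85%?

Prior odds = (1/60)/(59/60) = 1/59.
Target odds = 0.85/0.15 = 17/3.
Need L⁵ ≥ 17/3 ÷ (1/59) = 1003/3.
3⁵ = 243 < 1003/3 ≤ 1024 = 4⁵, so L = 4.

4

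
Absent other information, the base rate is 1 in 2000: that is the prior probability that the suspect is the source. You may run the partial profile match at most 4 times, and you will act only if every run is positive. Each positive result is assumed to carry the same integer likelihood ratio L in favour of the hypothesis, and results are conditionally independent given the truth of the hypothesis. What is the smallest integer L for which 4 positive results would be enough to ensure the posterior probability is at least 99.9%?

Prior odds = 0.0005/0.9995 = 1/1999.
Target odds = 0.999/0.001 = 999.
Need L⁴ ≥ 999 ÷ (1/1999) = 1997001.
37⁴ = 1874161 < 1997001 ≤ 2085136 = 38⁴, so L = 38.

38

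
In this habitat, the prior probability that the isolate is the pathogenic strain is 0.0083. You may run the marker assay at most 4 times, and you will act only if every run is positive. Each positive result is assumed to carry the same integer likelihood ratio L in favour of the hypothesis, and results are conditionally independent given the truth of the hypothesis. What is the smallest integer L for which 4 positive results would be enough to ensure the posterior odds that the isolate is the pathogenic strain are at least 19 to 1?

7

Prior odds = 0.0083/0.9917 = 83/9917.
Target odds = 19.
Need L⁴ ≥ 19 ÷ (83/9917) = 188423/83.
6⁴ = 1296 < 188423/83 ≤ 2401 = 7⁴, so L = 7.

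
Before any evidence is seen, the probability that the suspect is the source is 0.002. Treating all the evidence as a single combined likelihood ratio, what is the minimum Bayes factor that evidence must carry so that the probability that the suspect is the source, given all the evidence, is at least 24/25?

11976

Prior odds = 0.002/0.998 = 1/499.
Target odds = 0.96/0.04 = 24.
Required Bayes factor = 24 ÷ (1/499) = 11976.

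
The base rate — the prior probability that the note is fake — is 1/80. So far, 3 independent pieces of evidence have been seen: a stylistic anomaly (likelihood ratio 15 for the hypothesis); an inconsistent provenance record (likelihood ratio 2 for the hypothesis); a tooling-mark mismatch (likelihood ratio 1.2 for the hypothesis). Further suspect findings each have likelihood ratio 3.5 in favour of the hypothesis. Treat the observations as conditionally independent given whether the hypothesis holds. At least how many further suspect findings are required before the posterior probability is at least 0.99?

5

Prior odds = 0.0125/0.9875 = 1/79.
Combined Bayes factor of the evidence already in hand = 15 × 2 × 1.2 = 36.
Odds after that evidence = (1/79) × 36 = 36/79.
Target odds = 0.99/0.01 = 99.
Need 3.5ⁿ ≥ 99 ÷ (36/79) = 217.25.
3.5⁴ = 150.0625 falls short of 217.25 but 3.5⁵ = 525.21875 reaches it, so n = 5.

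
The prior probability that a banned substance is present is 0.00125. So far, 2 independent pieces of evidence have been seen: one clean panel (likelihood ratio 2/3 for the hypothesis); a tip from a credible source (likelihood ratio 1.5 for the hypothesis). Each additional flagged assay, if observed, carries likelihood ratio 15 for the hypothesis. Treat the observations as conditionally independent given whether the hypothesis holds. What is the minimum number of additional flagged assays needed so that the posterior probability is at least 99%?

5

Prior odds = 0.00125/0.99875 = 1/799.
Combined Bayes factor of the evidence already in hand = (2/3) × 1.5 = 1.
Odds after that evidence = (1/799) × 1 = 1/799.
Target odds = 0.99/0.01 = 99.
Need 15ⁿ ≥ 99 ÷ (1/799) = 79101.
15⁴ = 50625 falls short of 79101 but 15⁵ = 759375 reaches it, so n = 5.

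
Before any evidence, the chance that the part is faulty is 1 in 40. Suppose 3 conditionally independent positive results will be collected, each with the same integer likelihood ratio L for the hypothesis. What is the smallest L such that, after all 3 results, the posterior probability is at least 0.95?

10

Prior odds = 0.025/0.975 = 1/39.
Target odds = 0.95/0.05 = 19.
Need L³ ≥ 19 ÷ (1/39) = 741.
9³ = 729 < 741 ≤ 1000 = 10³, so L = 10.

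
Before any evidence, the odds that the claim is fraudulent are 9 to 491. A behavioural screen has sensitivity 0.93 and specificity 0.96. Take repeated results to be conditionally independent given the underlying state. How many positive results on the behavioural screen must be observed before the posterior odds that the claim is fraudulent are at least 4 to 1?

Prior odds = 9/491.
False-positive rate = 1 − 0.96 = 0.04; likelihood ratio of a positive = 0.93/0.04 = 23.25.
Target odds = 4.
Need (9/491) × 23.25ⁿ ≥ 4, i.e. 23.25ⁿ ≥ 1964/9.
23.25¹ = 23.25 falls short of 1964/9 but 23.25² = 540.5625 reaches it, so n = 2.

2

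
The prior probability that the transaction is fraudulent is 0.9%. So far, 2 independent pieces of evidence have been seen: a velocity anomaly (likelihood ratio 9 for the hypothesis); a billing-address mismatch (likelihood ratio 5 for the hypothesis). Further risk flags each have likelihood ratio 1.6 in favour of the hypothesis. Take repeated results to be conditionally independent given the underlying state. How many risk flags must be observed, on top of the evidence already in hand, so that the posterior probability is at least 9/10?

Prior odds = 0.009/0.991 = 9/991.
Combined Bayes factor of the evidence already in hand = 9 × 5 = 45.
Odds after that evidence = (9/991) × 45 = 405/991.
Target odds = 0.9/0.1 = 9.
Need 1.6ⁿ ≥ 9 ÷ (405/991) = 991/45.
1.6⁶ = 262144/15625 falls short of 991/45 but 1.6⁷ = 2097152/78125 reaches it, so n = 7.

7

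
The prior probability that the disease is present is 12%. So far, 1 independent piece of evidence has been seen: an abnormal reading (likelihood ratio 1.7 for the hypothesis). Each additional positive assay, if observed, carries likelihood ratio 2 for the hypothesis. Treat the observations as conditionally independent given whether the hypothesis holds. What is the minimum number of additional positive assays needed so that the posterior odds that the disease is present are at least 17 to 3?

Prior odds = 0.12/0.88 = 3/22.
Bayes factor of the evidence already in hand = 1.7.
Odds after that evidence = (3/22) × 1.7 = 51/220.
Target odds = 17/3.
Need 2ⁿ ≥ 17/3 ÷ (51/220) = 220/9.
2⁴ = 16 falls short of 220/9 but 2⁵ = 32 reaches it, so n = 5.

5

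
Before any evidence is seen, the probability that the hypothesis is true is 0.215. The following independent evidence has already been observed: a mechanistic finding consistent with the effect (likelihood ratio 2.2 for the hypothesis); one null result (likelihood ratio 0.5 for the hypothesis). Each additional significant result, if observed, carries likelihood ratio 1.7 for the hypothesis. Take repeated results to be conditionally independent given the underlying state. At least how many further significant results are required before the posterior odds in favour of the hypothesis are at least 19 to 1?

8

Prior odds = 0.215/0.785 = 43/157.
Combined Bayes factor of the evidence already in hand = 2.2 × 0.5 = 1.1.
Odds after that evidence = (43/157) × 1.1 = 473/1570.
Target odds = 19.
Need 1.7ⁿ ≥ 19 ÷ (473/1570) = 29830/473.
1.7⁷ = 410338673/10000000 falls short of 29830/473 but 1.7⁸ ≈69.7576 reaches it, so n = 8.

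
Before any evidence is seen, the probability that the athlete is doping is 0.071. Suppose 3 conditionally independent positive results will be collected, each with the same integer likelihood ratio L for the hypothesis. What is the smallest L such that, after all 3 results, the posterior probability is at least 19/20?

7

Prior odds = 0.071/0.929 = 71/929.
Target odds = 0.95/0.05 = 19.
Need L³ ≥ 19 ÷ (71/929) = 17651/71.
6³ = 216 < 17651/71 ≤ 343 = 7³, so L = 7.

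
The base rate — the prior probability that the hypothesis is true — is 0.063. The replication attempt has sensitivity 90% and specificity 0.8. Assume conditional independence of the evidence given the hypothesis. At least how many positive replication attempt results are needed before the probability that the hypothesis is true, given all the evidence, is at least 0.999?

Prior odds = 0.063/0.937 = 63/937.
False-positive rate = 1 − 0.8 = 0.2; likelihood ratio of a positive = 0.9/0.2 = 4.5.
Target posterior odds = 0.999/0.001 = 999.
Require 4.5ⁿ ≥ 999 ÷ (63/937) = 104007/7.
4.5⁶ = 8303.765625 falls short of 104007/7 but 4.5⁷ = 4782969/128 reaches it, so n = 7.

7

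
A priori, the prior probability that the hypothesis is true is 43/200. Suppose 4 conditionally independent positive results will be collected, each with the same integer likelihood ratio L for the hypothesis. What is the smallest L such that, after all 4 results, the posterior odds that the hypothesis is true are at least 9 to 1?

Prior odds = 0.215/0.785 = 43/157.
Target odds = 9.
Need L⁴ ≥ 9 ÷ (43/157) = 1413/43.
2⁴ = 16 < 1413/43 ≤ 81 = 3⁴, so L = 3.

3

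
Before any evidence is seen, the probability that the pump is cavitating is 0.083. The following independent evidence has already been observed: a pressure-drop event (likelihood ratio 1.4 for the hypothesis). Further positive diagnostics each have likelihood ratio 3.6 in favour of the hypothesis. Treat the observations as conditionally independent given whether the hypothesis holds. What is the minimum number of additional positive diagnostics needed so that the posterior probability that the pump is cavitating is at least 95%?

4

Prior odds = 0.083/0.917 = 83/917.
Bayes factor of the evidence already in hand = 1.4.
Odds after that evidence = (83/917) × 1.4 = 83/655.
Target odds = 0.95/0.05 = 19.
Need 3.6ⁿ ≥ 19 ÷ (83/655) = 12445/83.
3.6³ = 46.656 falls short of 12445/83 but 3.6⁴ = 167.9616 reaches it, so n = 4.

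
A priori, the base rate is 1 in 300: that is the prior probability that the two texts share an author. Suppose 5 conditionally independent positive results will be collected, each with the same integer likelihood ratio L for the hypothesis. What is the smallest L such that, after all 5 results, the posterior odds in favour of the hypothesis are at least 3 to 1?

4

Prior odds = (1/300)/(299/300) = 1/299.
Target odds = 3.
Need L⁵ ≥ 3 ÷ (1/299) = 897.
3⁵ = 243 < 897 ≤ 1024 = 4⁵, so L = 4.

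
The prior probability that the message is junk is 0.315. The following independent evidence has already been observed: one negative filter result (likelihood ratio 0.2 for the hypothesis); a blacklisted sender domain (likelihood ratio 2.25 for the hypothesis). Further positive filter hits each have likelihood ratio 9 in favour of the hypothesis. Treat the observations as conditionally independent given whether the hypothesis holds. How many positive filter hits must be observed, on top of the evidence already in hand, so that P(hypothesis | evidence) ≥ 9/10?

Prior odds = 0.315/0.685 = 63/137.
Combined Bayes factor of the evidence already in hand = 0.2 × 2.25 = 0.45.
Odds after that evidence = (63/137) × 0.45 = 567/2740.
Target odds = 0.9/0.1 = 9.
Need 9ⁿ ≥ 9 ÷ (567/2740) = 2740/63.
9¹ = 9 falls short of 2740/63 but 9² = 81 reaches it, so n = 2.

2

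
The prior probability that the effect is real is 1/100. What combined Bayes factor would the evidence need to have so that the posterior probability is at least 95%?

1881

Prior odds = 0.01/0.99 = 1/99.
Target odds = 0.95/0.05 = 19.
Required Bayes factor = 19 ÷ (1/99) = 1881.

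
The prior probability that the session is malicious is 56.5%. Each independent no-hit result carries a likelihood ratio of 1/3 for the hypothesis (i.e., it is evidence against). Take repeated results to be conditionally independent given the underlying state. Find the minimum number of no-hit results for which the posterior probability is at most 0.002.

6

Prior odds: 0.565 ÷ 0.435 = 113/87.
Likelihood ratio per no-hit result = 1/3.
Target posterior odds = 0.002/0.998 = 1/499.
Need (113/87) × (1/3)ⁿ ≤ 1/499, i.e. (1/3)ⁿ ≤ 87/56387.
(1/3)⁵ = 1/243 is still above 87/56387 but (1/3)⁶ = 1/729 is at or below it, so n = 6.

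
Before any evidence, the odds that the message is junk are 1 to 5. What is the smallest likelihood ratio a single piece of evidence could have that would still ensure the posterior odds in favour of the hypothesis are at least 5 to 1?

25

Prior odds = 0.2.
Target odds = 5.
Required Bayes factor = 5 ÷ 0.2 = 25.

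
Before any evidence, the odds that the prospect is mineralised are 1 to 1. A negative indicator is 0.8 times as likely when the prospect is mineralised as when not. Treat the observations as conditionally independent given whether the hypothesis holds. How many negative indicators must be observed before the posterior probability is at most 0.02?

Prior odds = 1.
Likelihood ratio per negative indicator = 0.8.
Target odds: 0.02 ÷ 0.98 = 1/49.
Require 0.8ⁿ ≤ 1/49 ÷ 1 = 1/49.
0.8¹⁷ ≈0.022518 is still above 1/49 but 0.8¹⁸ ≈0.0180144 is at or below it, so n = 18.

18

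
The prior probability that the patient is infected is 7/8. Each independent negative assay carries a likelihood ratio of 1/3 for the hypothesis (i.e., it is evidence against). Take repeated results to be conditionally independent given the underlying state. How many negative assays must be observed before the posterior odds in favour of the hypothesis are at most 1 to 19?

Prior odds: 0.875 ÷ 0.125 = 7.
Likelihood ratio per negative assay = 1/3.
Target odds = 1/19.
Require (1/3)ⁿ ≤ 1/19 ÷ 7 = 1/133.
(1/3)⁴ = 1/81 is still above 1/133 but (1/3)⁵ = 1/243 is at or below it, so n = 5.

5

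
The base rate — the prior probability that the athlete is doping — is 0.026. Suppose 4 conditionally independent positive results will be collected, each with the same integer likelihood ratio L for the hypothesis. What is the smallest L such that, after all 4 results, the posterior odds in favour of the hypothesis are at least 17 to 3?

4

Prior odds = 0.026/0.974 = 13/487.
Target odds = 17/3.
Need L⁴ ≥ 17/3 ÷ (13/487) = 8279/39.
3⁴ = 81 < 8279/39 ≤ 256 = 4⁴, so L = 4.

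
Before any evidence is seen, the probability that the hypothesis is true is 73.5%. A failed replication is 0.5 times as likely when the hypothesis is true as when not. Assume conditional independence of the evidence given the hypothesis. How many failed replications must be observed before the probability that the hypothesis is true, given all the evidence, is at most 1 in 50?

8

Prior odds: 0.735 ÷ 0.265 = 147/53.
Likelihood ratio per failed replication = 0.5.
Target odds: 0.02 ÷ 0.98 = 1/49.
Need (147/53) × 0.5ⁿ ≤ 1/49, i.e. 0.5ⁿ ≤ 53/7203.
0.5⁷ = 0.0078125 is still above 53/7203 but 0.5⁸ = 0.00390625 is at or below it, so n = 8.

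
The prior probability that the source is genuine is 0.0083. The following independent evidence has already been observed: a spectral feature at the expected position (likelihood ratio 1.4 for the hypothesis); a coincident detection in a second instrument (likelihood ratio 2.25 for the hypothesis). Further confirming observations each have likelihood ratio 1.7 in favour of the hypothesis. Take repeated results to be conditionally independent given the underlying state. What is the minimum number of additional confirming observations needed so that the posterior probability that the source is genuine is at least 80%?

10

Prior odds = 0.0083/0.9917 = 83/9917.
Combined Bayes factor of the evidence already in hand = 1.4 × 2.25 = 3.15.
Odds after that evidence = (83/9917) × 3.15 = 5229/198340.
Target odds = 0.8/0.2 = 4.
Need 1.7ⁿ ≥ 4 ÷ (5229/198340) = 793360/5229.
1.7⁹ ≈118.588 falls short of 793360/5229 but 1.7¹⁰ ≈201.599 reaches it, so n = 10.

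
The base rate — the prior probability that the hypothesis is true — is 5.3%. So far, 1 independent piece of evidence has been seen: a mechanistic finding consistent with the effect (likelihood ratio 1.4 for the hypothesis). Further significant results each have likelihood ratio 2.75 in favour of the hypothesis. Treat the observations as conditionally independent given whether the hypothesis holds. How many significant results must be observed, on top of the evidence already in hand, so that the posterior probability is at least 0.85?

5

Prior odds = 0.053/0.947 = 53/947.
Bayes factor of the evidence already in hand = 1.4.
Odds after that evidence = (53/947) × 1.4 = 371/4735.
Target odds = 0.85/0.15 = 17/3.
Need 2.75ⁿ ≥ 17/3 ÷ (371/4735) = 80495/1113.
2.75⁴ = 57.19140625 falls short of 80495/1113 but 2.75⁵ = 161051/1024 reaches it, so n = 5.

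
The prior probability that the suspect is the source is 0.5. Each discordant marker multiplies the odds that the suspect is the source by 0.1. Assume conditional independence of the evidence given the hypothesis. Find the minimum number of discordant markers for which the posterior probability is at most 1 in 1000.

3

Prior odds = 0.5/0.5 = 1.
Likelihood ratio per discordant marker = 0.1.
Target odds: 0.001 ÷ 0.999 = 1/999.
Need 1 × 0.1ⁿ ≤ 1/999, i.e. 0.1ⁿ ≤ 1/999.
0.1² = 0.01 is still above 1/999 but 0.1³ = 0.001 is at or below it, so n = 3.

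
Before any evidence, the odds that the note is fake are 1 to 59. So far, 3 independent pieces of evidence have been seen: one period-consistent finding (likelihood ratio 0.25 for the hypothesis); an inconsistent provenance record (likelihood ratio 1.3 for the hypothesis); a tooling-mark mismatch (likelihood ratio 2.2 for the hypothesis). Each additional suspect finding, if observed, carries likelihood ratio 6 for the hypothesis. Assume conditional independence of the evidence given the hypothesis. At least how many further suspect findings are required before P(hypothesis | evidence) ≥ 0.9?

Prior odds = 1/59.
Combined Bayes factor of the evidence already in hand = 0.25 × 1.3 × 2.2 = 0.715.
Odds after that evidence = (1/59) × 0.715 = 143/11800.
Target odds = 0.9/0.1 = 9.
Need 6ⁿ ≥ 9 ÷ (143/11800) = 106200/143.
6³ = 216 falls short of 106200/143 but 6⁴ = 1296 reaches it, so n = 4.

4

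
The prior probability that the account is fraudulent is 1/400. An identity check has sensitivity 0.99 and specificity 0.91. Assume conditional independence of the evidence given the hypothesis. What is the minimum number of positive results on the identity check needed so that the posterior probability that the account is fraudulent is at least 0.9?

4

Prior odds: 0.0025 ÷ 0.9975 = 1/399.
False-positive rate = 1 − 0.91 = 0.09; likelihood ratio of a positive = 0.99/0.09 = 11.
Target posterior odds = 0.9/0.1 = 9.
Require 11ⁿ ≥ 9 ÷ (1/399) = 3591.
11³ = 1331 falls short of 3591 but 11⁴ = 14641 reaches it, so n = 4.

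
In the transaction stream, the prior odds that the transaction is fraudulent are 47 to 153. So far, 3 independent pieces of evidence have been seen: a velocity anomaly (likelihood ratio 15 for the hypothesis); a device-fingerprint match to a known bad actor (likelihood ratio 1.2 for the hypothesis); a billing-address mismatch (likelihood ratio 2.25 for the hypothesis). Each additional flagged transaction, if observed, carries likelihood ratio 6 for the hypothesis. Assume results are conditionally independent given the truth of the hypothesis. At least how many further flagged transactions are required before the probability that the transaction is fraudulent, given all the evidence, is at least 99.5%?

2

Prior odds = 47/153.
Combined Bayes factor of the evidence already in hand = 15 × 1.2 × 2.25 = 40.5.
Odds after that evidence = (47/153) × 40.5 = 423/34.
Target odds = 0.995/0.005 = 199.
Need 6ⁿ ≥ 199 ÷ (423/34) = 6766/423.
6¹ = 6 falls short of 6766/423 but 6² = 36 reaches it, so n = 2.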